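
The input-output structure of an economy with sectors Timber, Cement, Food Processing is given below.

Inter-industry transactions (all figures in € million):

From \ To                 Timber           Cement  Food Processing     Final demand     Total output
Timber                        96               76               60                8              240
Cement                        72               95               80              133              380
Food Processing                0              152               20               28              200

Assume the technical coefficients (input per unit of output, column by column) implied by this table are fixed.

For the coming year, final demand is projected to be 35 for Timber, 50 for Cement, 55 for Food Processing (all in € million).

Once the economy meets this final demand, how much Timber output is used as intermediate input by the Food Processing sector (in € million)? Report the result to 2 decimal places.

z_13 = 51.58

Technical coefficients a_ij = z_ij / X_j:
  a_11 = 96/240 = 0.40, a_21 = 72/240 = 0.30, a_31 = 0/240 = 0.00
  a_12 = 76/380 = 0.20, a_22 = 95/380 = 0.25, a_32 = 152/380 = 0.40
  a_13 = 60/200 = 0.30, a_23 = 80/200 = 0.40, a_33 = 20/200 = 0.10
I − A =
  [   0.60    -0.20    -0.30]
  [  -0.30     0.75    -0.40]
  [   0.00    -0.40     0.90]
Cofactors of I−A, C_ij = (−1)^(i+j)·(minor ij) (rows/columns in the sector order above):
  C_11 = (0.75)(0.90) − (-0.40)(-0.40) = 0.5150
  C_12 = −[(-0.30)(0.90) − (-0.40)(0.00)] = 0.2700
  C_13 = (-0.30)(-0.40) − (0.75)(0.00) = 0.1200
  C_21 = −[(-0.20)(0.90) − (-0.30)(-0.40)] = 0.3000
  C_22 = (0.60)(0.90) − (-0.30)(0.00) = 0.5400
  C_23 = −[(0.60)(-0.40) − (-0.20)(0.00)] = 0.2400
  C_31 = (-0.20)(-0.40) − (-0.30)(0.75) = 0.3050
  C_32 = −[(0.60)(-0.40) − (-0.30)(-0.30)] = 0.3300
  C_33 = (0.60)(0.75) − (-0.20)(-0.30) = 0.3900
det(I−A) = Σ_j (I−A)_1j·C_1j = (0.60)(0.5150) + (-0.20)(0.2700) + (-0.30)(0.1200) = 0.2190
adj(I−A) = Cᵀ =
  [ 0.5150   0.3000   0.3050]
  [ 0.2700   0.5400   0.3300]
  [ 0.1200   0.2400   0.3900]
(I − A)⁻¹ = adj(I−A) / det(I−A) ≈
  [   2.3516     1.3699     1.3927]
  [   1.2329     2.4658     1.5068]
  [   0.5479     1.0959     1.7808]
First solve x = (I − A)⁻¹ d = adj(I−A)·d / det(I−A); in particular x_3 = (0.1200·35 + 0.2400·50 + 0.3900·55) / 0.2190 = 37.65 / 0.2190 ≈ 171.9178.
Intermediate flow from 1 to 3: z_13 = a_13 · x_3 = 0.30 × 37.65 / 0.2190 = 11.295 / 0.2190 ≈ 51.58.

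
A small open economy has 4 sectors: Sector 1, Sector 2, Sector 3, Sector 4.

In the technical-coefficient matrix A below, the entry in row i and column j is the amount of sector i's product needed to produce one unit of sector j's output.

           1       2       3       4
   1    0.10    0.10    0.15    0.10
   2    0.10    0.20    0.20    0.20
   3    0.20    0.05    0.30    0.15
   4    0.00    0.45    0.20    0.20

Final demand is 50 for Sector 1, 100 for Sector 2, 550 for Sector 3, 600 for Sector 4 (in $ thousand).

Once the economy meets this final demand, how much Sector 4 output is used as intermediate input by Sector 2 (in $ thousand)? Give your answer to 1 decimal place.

z_42 = 423.7

I − A =
  [   0.90    -0.10    -0.15    -0.10]
  [  -0.10     0.80    -0.20    -0.20]
  [  -0.20    -0.05     0.70    -0.15]
  [   0.00    -0.45    -0.20     0.80]
Compute the cofactors C_ij = (−1)^(i+j)·(3×3 minor ij) of I−A; the adjugate is their transpose:
adj(I−A) = Cᵀ =
  [ 0.337500   0.101625   0.127500   0.091500]
  [ 0.093000   0.449000   0.194000   0.160250]
  [ 0.120750   0.121750   0.482500   0.136000]
  [ 0.082500   0.283000   0.229750   0.459250]
det(I−A) = Σ_j (I−A)_1j·C_1j = (0.90)(0.337500) + (-0.10)(0.093000) + (-0.15)(0.120750) + (-0.10)(0.082500) = 0.2680875
(I − A)⁻¹ = adj(I−A) / det(I−A) ≈
  [   1.2589     0.3791     0.4756     0.3413]
  [   0.3469     1.6748     0.7236     0.5978]
  [   0.4504     0.4541     1.7998     0.5073]
  [   0.3077     1.0556     0.8570     1.7131]
First solve x = (I − A)⁻¹ d = adj(I−A)·d / det(I−A); in particular x_2 = (0.093000·50 + 0.449000·100 + 0.194000·550 + 0.160250·600) / 0.2680875 = 252.40 / 0.2680875 ≈ 941.484.
Intermediate flow from 4 to 2: z_42 = a_42 · x_2 = 0.45 × 252.40 / 0.2680875 = 113.58 / 0.2680875 ≈ 423.7.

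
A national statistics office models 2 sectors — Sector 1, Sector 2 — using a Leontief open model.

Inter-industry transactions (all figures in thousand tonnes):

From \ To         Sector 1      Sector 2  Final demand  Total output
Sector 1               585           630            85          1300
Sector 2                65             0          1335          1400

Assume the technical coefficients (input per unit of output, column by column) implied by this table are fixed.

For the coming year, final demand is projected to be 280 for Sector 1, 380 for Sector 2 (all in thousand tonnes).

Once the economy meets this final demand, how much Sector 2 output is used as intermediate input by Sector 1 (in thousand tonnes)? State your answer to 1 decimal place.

z_21 = 42.7

Technical coefficients a_ij = z_ij / X_j:
  a_11 = 585/1300 = 0.45, a_21 = 65/1300 = 0.05
  a_12 = 630/1400 = 0.45, a_22 = 0/1400 = 0.00
I − A =
  [   0.55    -0.45]
  [  -0.05     1.00]
det(I−A) = (0.55)(1.00) − (-0.45)(-0.05) = 0.5275
adj(I−A) = [[1.00, 0.45], [0.05, 0.55]]
(I − A)⁻¹ = adj(I−A) / det(I−A) ≈
  [   1.8957     0.8531]
  [   0.0948     1.0427]
First solve x = (I − A)⁻¹ d = adj(I−A)·d / det(I−A); in particular x_1 = (1.00·280 + 0.45·380) / 0.5275 = 451.00 / 0.5275 ≈ 854.976.
Intermediate flow from 2 to 1: z_21 = a_21 · x_1 = 0.05 × 451.00 / 0.5275 = 22.55 / 0.5275 ≈ 42.7.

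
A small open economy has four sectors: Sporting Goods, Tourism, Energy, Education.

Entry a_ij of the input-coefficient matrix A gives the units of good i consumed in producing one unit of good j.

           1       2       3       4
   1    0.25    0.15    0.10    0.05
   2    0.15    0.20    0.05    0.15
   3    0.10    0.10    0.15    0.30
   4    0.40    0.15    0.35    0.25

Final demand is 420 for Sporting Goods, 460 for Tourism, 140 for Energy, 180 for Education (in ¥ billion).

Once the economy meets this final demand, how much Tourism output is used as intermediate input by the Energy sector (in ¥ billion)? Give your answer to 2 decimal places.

z_23 = 45.25

I − A =
  [   0.75    -0.15    -0.10    -0.05]
  [  -0.15     0.80    -0.05    -0.15]
  [  -0.10    -0.10     0.85    -0.30]
  [  -0.40    -0.15    -0.35     0.75]
Compute the cofactors C_ij = (−1)^(i+j)·(3×3 minor ij) of I−A; the adjugate is their transpose:
adj(I−A) = Cᵀ =
  [ 0.395625   0.100000   0.085625   0.080625]
  [ 0.145875   0.361125   0.086375   0.116500]
  [ 0.177750   0.118000   0.390125   0.191500]
  [ 0.323125   0.180625   0.245000   0.476875]
det(I−A) = Σ_j (I−A)_1j·C_1j = (0.75)(0.395625) + (-0.15)(0.145875) + (-0.10)(0.177750) + (-0.05)(0.323125) = 0.24090625
(I − A)⁻¹ = adj(I−A) / det(I−A) ≈
  [   1.6422     0.4151     0.3554     0.3347]
  [   0.6055     1.4990     0.3585     0.4836]
  [   0.7378     0.4898     1.6194     0.7949]
  [   1.3413     0.7498     1.0170     1.9795]
First solve x = (I − A)⁻¹ d = adj(I−A)·d / det(I−A); in particular x_3 = (0.177750·420 + 0.118000·460 + 0.390125·140 + 0.191500·180) / 0.24090625 = 218.0225 / 0.24090625 ≈ 905.0097.
Intermediate flow from 2 to 3: z_23 = a_23 · x_3 = 0.05 × 218.0225 / 0.24090625 = 10.901125 / 0.24090625 ≈ 45.25.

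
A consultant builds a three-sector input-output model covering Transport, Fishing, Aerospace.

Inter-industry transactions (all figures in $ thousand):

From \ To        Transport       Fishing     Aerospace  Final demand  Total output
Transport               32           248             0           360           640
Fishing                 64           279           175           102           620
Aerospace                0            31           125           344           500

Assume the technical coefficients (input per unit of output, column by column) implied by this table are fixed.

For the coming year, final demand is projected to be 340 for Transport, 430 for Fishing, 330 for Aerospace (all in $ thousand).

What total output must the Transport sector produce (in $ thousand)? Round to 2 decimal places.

x_T = 896.45

Technical coefficients a_ij = z_ij / X_j:
  a_TT = 32/640 = 0.05, a_FT = 64/640 = 0.10, a_AT = 0/640 = 0.00
  a_TF = 248/620 = 0.40, a_FF = 279/620 = 0.45, a_AF = 31/620 = 0.05
  a_TA = 0/500 = 0.00, a_FA = 175/500 = 0.35, a_AA = 125/500 = 0.25
I − A =
  [   0.95    -0.40     0.00]
  [  -0.10     0.55    -0.35]
  [   0.00    -0.05     0.75]
Cofactors of I−A, C_ij = (−1)^(i+j)·(minor ij) (rows/columns in the sector order above):
  C_11 = (0.55)(0.75) − (-0.35)(-0.05) = 0.3950
  C_12 = −[(-0.10)(0.75) − (-0.35)(0.00)] = 0.0750
  C_13 = (-0.10)(-0.05) − (0.55)(0.00) = 0.0050
  C_21 = −[(-0.40)(0.75) − (0.00)(-0.05)] = 0.3000
  C_22 = (0.95)(0.75) − (0.00)(0.00) = 0.7125
  C_23 = −[(0.95)(-0.05) − (-0.40)(0.00)] = 0.0475
  C_31 = (-0.40)(-0.35) − (0.00)(0.55) = 0.1400
  C_32 = −[(0.95)(-0.35) − (0.00)(-0.10)] = 0.3325
  C_33 = (0.95)(0.55) − (-0.40)(-0.10) = 0.4825
det(I−A) = Σ_j (I−A)_1j·C_1j = (0.95)(0.3950) + (-0.40)(0.0750) + (0.00)(0.0050) = 0.34525
adj(I−A) = Cᵀ =
  [ 0.3950   0.3000   0.1400]
  [ 0.0750   0.7125   0.3325]
  [ 0.0050   0.0475   0.4825]
(I − A)⁻¹ = adj(I−A) / det(I−A) ≈
  [   1.1441     0.8689     0.4055]
  [   0.2172     2.0637     0.9631]
  [   0.0145     0.1376     1.3975]
x = (I − A)⁻¹ d = adj(I−A)·d / det(I−A), with det(I−A) = 0.34525:
  x_T = (0.3950·340 + 0.3000·430 + 0.1400·330) / 0.34525 = 309.50 / 0.34525 ≈ 896.45
  x_F = (0.0750·340 + 0.7125·430 + 0.3325·330) / 0.34525 = 441.60 / 0.34525 ≈ 1279.07
  x_A = (0.0050·340 + 0.0475·430 + 0.4825·330) / 0.34525 = 181.35 / 0.34525 ≈ 525.27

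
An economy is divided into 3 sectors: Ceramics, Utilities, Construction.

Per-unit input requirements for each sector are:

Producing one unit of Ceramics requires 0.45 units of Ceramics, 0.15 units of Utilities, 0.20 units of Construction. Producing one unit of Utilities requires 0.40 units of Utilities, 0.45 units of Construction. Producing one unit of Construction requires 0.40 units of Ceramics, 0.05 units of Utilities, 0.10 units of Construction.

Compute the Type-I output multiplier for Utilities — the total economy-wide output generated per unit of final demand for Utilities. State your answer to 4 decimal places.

m_2 = 4.0191

I − A =
  [   0.55     0.00    -0.40]
  [  -0.15     0.60    -0.05]
  [  -0.20    -0.45     0.90]
Cofactors of I−A, C_ij = (−1)^(i+j)·(minor ij) (rows/columns in the sector order above):
  C_11 = (0.60)(0.90) − (-0.05)(-0.45) = 0.5175
  C_12 = −[(-0.15)(0.90) − (-0.05)(-0.20)] = 0.1450
  C_13 = (-0.15)(-0.45) − (0.60)(-0.20) = 0.1875
  C_21 = −[(0.00)(0.90) − (-0.40)(-0.45)] = 0.1800
  C_22 = (0.55)(0.90) − (-0.40)(-0.20) = 0.4150
  C_23 = −[(0.55)(-0.45) − (0.00)(-0.20)] = 0.2475
  C_31 = (0.00)(-0.05) − (-0.40)(0.60) = 0.2400
  C_32 = −[(0.55)(-0.05) − (-0.40)(-0.15)] = 0.0875
  C_33 = (0.55)(0.60) − (0.00)(-0.15) = 0.3300
det(I−A) = Σ_j (I−A)_1j·C_1j = (0.55)(0.5175) + (0.00)(0.1450) + (-0.40)(0.1875) = 0.209625
adj(I−A) = Cᵀ =
  [ 0.5175   0.1800   0.2400]
  [ 0.1450   0.4150   0.0875]
  [ 0.1875   0.2475   0.3300]
(I − A)⁻¹ = adj(I−A) / det(I−A) ≈
  [   2.46869     0.85868     1.14490]
  [   0.69171     1.97973     0.41741]
  [   0.89445     1.18068     1.57424]
The output multiplier for sector j is the column-j sum of the Leontief inverse (I − A)⁻¹ = adj(I−A) / det(I−A).
Column 2 of adj(I−A): (0.1800, 0.4150, 0.2475); det(I−A) = 0.209625.
m_2 = (0.1800 + 0.4150 + 0.2475) / 0.209625 = 0.8425 / 0.209625 ≈ 4.0191.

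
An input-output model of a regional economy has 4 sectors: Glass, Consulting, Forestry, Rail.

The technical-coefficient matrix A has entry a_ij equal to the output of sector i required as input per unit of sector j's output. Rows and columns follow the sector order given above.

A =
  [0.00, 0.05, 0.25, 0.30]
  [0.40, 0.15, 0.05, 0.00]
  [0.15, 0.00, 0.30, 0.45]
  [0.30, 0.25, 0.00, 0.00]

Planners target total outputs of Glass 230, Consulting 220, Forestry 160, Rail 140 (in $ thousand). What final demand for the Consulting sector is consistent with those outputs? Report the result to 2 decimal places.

I − A =
  [   1.00    -0.05    -0.25    -0.30]
  [  -0.40     0.85    -0.05     0.00]
  [  -0.15     0.00     0.70    -0.45]
  [  -0.30    -0.25     0.00     1.00]
d = (I − A) x:
  d_1 = (+1.00)·230 + (-0.05)·220 + (-0.25)·160 + (-0.30)·140 = 137.00
  d_2 = (-0.40)·230 + (+0.85)·220 + (-0.05)·160 + (+0.00)·140 = 87.00
  d_3 = (-0.15)·230 + (+0.00)·220 + (+0.70)·160 + (-0.45)·140 = 14.50
  d_4 = (-0.30)·230 + (-0.25)·220 + (+0.00)·160 + (+1.00)·140 = 16.00

d_2 = 87.00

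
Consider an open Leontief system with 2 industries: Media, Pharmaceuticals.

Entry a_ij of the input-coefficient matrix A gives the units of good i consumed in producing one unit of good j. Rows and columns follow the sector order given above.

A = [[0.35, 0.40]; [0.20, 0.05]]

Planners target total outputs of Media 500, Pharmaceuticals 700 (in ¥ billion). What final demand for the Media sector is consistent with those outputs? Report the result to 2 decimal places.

I − A =
  [   0.65    -0.40]
  [  -0.20     0.95]
d = (I − A) x:
  d_1 = (+0.65)·500 + (-0.40)·700 = 45.00
  d_2 = (-0.20)·500 + (+0.95)·700 = 565.00

d_1 = 45.00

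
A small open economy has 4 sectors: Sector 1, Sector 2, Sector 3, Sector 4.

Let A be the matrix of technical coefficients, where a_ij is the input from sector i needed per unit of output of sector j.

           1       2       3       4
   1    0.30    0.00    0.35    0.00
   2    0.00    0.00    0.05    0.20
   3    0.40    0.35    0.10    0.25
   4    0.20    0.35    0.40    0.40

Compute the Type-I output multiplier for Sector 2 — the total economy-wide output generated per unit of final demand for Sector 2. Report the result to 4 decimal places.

m_2 = 5.9210

I − A =
  [   0.70     0.00    -0.35     0.00]
  [   0.00     1.00    -0.05    -0.20]
  [  -0.40    -0.35     0.90    -0.25]
  [  -0.20    -0.35    -0.40     0.60]
Compute the cofactors C_ij = (−1)^(i+j)·(3×3 minor ij) of I−A; the adjugate is their transpose:
adj(I−A) = Cᵀ =
  [ 0.334125   0.104125   0.185500   0.112000]
  [ 0.082500   0.206500   0.091000   0.106750]
  [ 0.276000   0.208250   0.371000   0.224000]
  [ 0.343500   0.294000   0.362250   0.477750]
det(I−A) = Σ_j (I−A)_1j·C_1j = (0.70)(0.334125) + (0.00)(0.082500) + (-0.35)(0.276000) + (0.00)(0.343500) = 0.1372875
(I − A)⁻¹ = adj(I−A) / det(I−A) ≈
  [   2.43376     0.75844     1.35118     0.81581]
  [   0.60093     1.50414     0.66284     0.77757]
  [   2.01038     1.51689     2.70236     1.63161]
  [   2.50205     2.14149     2.63862     3.47992]
The output multiplier for sector j is the column-j sum of the Leontief inverse (I − A)⁻¹ = adj(I−A) / det(I−A).
Column 2 of adj(I−A): (0.104125, 0.206500, 0.208250, 0.294000); det(I−A) = 0.1372875.
m_2 = (0.104125 + 0.206500 + 0.208250 + 0.294000) / 0.1372875 = 0.812875 / 0.1372875 ≈ 5.9210.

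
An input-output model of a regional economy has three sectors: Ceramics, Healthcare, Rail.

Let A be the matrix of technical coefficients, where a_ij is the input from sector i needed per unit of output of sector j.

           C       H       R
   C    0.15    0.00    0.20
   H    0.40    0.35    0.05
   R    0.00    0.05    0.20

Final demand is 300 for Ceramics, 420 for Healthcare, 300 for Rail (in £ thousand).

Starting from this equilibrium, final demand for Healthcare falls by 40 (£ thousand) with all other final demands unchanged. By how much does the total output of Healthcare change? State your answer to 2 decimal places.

Δx_H = -62.40

I − A =
  [   0.85     0.00    -0.20]
  [  -0.40     0.65    -0.05]
  [   0.00    -0.05     0.80]
Cofactors of I−A, C_ij = (−1)^(i+j)·(minor ij) (rows/columns in the sector order above):
  C_11 = (0.65)(0.80) − (-0.05)(-0.05) = 0.5175
  C_12 = −[(-0.40)(0.80) − (-0.05)(0.00)] = 0.3200
  C_13 = (-0.40)(-0.05) − (0.65)(0.00) = 0.0200
  C_21 = −[(0.00)(0.80) − (-0.20)(-0.05)] = 0.0100
  C_22 = (0.85)(0.80) − (-0.20)(0.00) = 0.6800
  C_23 = −[(0.85)(-0.05) − (0.00)(0.00)] = 0.0425
  C_31 = (0.00)(-0.05) − (-0.20)(0.65) = 0.1300
  C_32 = −[(0.85)(-0.05) − (-0.20)(-0.40)] = 0.1225
  C_33 = (0.85)(0.65) − (0.00)(-0.40) = 0.5525
det(I−A) = Σ_j (I−A)_1j·C_1j = (0.85)(0.5175) + (0.00)(0.3200) + (-0.20)(0.0200) = 0.435875
adj(I−A) = Cᵀ =
  [ 0.5175   0.0100   0.1300]
  [ 0.3200   0.6800   0.1225]
  [ 0.0200   0.0425   0.5525]
(I − A)⁻¹ = adj(I−A) / det(I−A) ≈
  [   1.1873     0.0229     0.2983]
  [   0.7342     1.5601     0.2810]
  [   0.0459     0.0975     1.2676]
Δx = (I − A)⁻¹ Δd with Δd having -40 in the Healthcare component and 0 elsewhere.
So Δx_H = L_HH · (-40), where L_HH = adj(I−A)_HH / det(I−A) = 0.6800 / 0.435875.
Δx_H = 0.6800 × (-40) / 0.435875 = -27.20 / 0.435875 ≈ -62.40.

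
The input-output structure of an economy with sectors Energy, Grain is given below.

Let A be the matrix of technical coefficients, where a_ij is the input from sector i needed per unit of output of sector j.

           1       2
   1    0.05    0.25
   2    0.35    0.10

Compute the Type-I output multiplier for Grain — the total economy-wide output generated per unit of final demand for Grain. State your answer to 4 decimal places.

I − A =
  [   0.95    -0.25]
  [  -0.35     0.90]
det(I−A) = (0.95)(0.90) − (-0.25)(-0.35) = 0.7675
adj(I−A) = [[0.90, 0.25], [0.35, 0.95]]
(I − A)⁻¹ = adj(I−A) / det(I−A) ≈
  [   1.17264     0.32573]
  [   0.45603     1.23779]
The output multiplier for sector j is the column-j sum of the Leontief inverse (I − A)⁻¹ = adj(I−A) / det(I−A).
Column 2 of adj(I−A): (0.25, 0.95); det(I−A) = 0.7675.
m_2 = (0.25 + 0.95) / 0.7675 = 1.20 / 0.7675 ≈ 1.5635.

m_2 = 1.5635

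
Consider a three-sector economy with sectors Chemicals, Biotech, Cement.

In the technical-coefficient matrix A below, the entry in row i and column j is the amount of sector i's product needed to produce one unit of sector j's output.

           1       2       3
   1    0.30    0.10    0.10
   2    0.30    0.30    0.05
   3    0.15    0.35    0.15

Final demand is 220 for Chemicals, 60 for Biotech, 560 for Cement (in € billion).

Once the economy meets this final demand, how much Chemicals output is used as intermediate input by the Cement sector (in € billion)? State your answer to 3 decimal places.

I − A =
  [   0.70    -0.10    -0.10]
  [  -0.30     0.70    -0.05]
  [  -0.15    -0.35     0.85]
Cofactors of I−A, C_ij = (−1)^(i+j)·(minor ij) (rows/columns in the sector order above):
  C_11 = (0.70)(0.85) − (-0.05)(-0.35) = 0.5775
  C_12 = −[(-0.30)(0.85) − (-0.05)(-0.15)] = 0.2625
  C_13 = (-0.30)(-0.35) − (0.70)(-0.15) = 0.2100
  C_21 = −[(-0.10)(0.85) − (-0.10)(-0.35)] = 0.1200
  C_22 = (0.70)(0.85) − (-0.10)(-0.15) = 0.5800
  C_23 = −[(0.70)(-0.35) − (-0.10)(-0.15)] = 0.2600
  C_31 = (-0.10)(-0.05) − (-0.10)(0.70) = 0.0750
  C_32 = −[(0.70)(-0.05) − (-0.10)(-0.30)] = 0.0650
  C_33 = (0.70)(0.70) − (-0.10)(-0.30) = 0.4600
det(I−A) = Σ_j (I−A)_1j·C_1j = (0.70)(0.5775) + (-0.10)(0.2625) + (-0.10)(0.2100) = 0.3570
adj(I−A) = Cᵀ =
  [ 0.5775   0.1200   0.0750]
  [ 0.2625   0.5800   0.0650]
  [ 0.2100   0.2600   0.4600]
(I − A)⁻¹ = adj(I−A) / det(I−A) ≈
  [   1.6176     0.3361     0.2101]
  [   0.7353     1.6246     0.1821]
  [   0.5882     0.7283     1.2885]
First solve x = (I − A)⁻¹ d = adj(I−A)·d / det(I−A); in particular x_3 = (0.2100·220 + 0.2600·60 + 0.4600·560) / 0.3570 = 319.40 / 0.3570 ≈ 894.67787.
Intermediate flow from 1 to 3: z_13 = a_13 · x_3 = 0.10 × 319.40 / 0.3570 = 31.94 / 0.3570 ≈ 89.468.

z_13 = 89.468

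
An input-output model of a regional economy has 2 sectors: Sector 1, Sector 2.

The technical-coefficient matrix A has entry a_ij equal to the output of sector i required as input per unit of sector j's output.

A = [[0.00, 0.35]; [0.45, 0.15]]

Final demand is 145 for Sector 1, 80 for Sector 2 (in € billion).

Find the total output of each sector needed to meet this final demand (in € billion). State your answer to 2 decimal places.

I − A =
  [   1.00    -0.35]
  [  -0.45     0.85]
det(I−A) = (1.00)(0.85) − (-0.35)(-0.45) = 0.6925
adj(I−A) = [[0.85, 0.35], [0.45, 1.00]]
(I − A)⁻¹ = adj(I−A) / det(I−A) ≈
  [   1.2274     0.5054]
  [   0.6498     1.4440]
x = (I − A)⁻¹ d = adj(I−A)·d / det(I−A), with det(I−A) = 0.6925:
  x_1 = (0.85·145 + 0.35·80) / 0.6925 = 151.25 / 0.6925 ≈ 218.41
  x_2 = (0.45·145 + 1.00·80) / 0.6925 = 145.25 / 0.6925 ≈ 209.75

x_1 = 218.41, x_2 = 209.75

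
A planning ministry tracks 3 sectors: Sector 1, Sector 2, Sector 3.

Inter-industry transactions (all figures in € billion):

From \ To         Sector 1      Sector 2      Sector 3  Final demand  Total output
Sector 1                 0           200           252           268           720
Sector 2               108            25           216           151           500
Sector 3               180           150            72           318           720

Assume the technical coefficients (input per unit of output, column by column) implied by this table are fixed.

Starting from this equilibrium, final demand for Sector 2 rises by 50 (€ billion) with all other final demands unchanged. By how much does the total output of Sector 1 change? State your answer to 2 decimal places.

Technical coefficients a_ij = z_ij / X_j:
  a_11 = 0/720 = 0.00, a_21 = 108/720 = 0.15, a_31 = 180/720 = 0.25
  a_12 = 200/500 = 0.40, a_22 = 25/500 = 0.05, a_32 = 150/500 = 0.30
  a_13 = 252/720 = 0.35, a_23 = 216/720 = 0.30, a_33 = 72/720 = 0.10
I − A =
  [   1.00    -0.40    -0.35]
  [  -0.15     0.95    -0.30]
  [  -0.25    -0.30     0.90]
Cofactors of I−A, C_ij = (−1)^(i+j)·(minor ij) (rows/columns in the sector order above):
  C_11 = (0.95)(0.90) − (-0.30)(-0.30) = 0.7650
  C_12 = −[(-0.15)(0.90) − (-0.30)(-0.25)] = 0.2100
  C_13 = (-0.15)(-0.30) − (0.95)(-0.25) = 0.2825
  C_21 = −[(-0.40)(0.90) − (-0.35)(-0.30)] = 0.4650
  C_22 = (1.00)(0.90) − (-0.35)(-0.25) = 0.8125
  C_23 = −[(1.00)(-0.30) − (-0.40)(-0.25)] = 0.4000
  C_31 = (-0.40)(-0.30) − (-0.35)(0.95) = 0.4525
  C_32 = −[(1.00)(-0.30) − (-0.35)(-0.15)] = 0.3525
  C_33 = (1.00)(0.95) − (-0.40)(-0.15) = 0.8900
det(I−A) = Σ_j (I−A)_1j·C_1j = (1.00)(0.7650) + (-0.40)(0.2100) + (-0.35)(0.2825) = 0.582125
adj(I−A) = Cᵀ =
  [ 0.7650   0.4650   0.4525]
  [ 0.2100   0.8125   0.3525]
  [ 0.2825   0.4000   0.8900]
(I − A)⁻¹ = adj(I−A) / det(I−A) ≈
  [   1.3142     0.7988     0.7773]
  [   0.3607     1.3957     0.6055]
  [   0.4853     0.6871     1.5289]
Δx = (I − A)⁻¹ Δd with Δd having +50 in the Sector 2 component and 0 elsewhere.
So Δx_1 = L_12 · (+50), where L_12 = adj(I−A)_12 / det(I−A) = 0.4650 / 0.582125.
Δx_1 = 0.4650 × (+50) / 0.582125 = 23.25 / 0.582125 ≈ 39.94.

Δx_1 = 39.94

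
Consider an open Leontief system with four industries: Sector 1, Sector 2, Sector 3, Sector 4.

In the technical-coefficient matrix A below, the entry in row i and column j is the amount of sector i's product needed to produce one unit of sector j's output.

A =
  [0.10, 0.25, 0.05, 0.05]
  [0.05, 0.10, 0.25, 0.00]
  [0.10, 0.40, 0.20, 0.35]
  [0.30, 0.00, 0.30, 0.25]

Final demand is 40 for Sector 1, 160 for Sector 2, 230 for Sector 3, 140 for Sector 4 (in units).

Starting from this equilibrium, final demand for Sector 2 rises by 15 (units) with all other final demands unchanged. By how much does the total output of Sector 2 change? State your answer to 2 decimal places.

I − A =
  [   0.90    -0.25    -0.05    -0.05]
  [  -0.05     0.90    -0.25     0.00]
  [  -0.10    -0.40     0.80    -0.35]
  [  -0.30     0.00    -0.30     0.75]
Compute the cofactors C_ij = (−1)^(i+j)·(3×3 minor ij) of I−A; the adjugate is their transpose:
adj(I−A) = Cᵀ =
  [ 0.370500   0.144750   0.094125   0.068625]
  [ 0.069750   0.423000   0.167625   0.082875]
  [ 0.177000   0.309000   0.584625   0.284625]
  [ 0.219000   0.181500   0.271500   0.536250]
det(I−A) = Σ_j (I−A)_1j·C_1j = (0.90)(0.370500) + (-0.25)(0.069750) + (-0.05)(0.177000) + (-0.05)(0.219000) = 0.2962125
(I − A)⁻¹ = adj(I−A) / det(I−A) ≈
  [   1.2508     0.4887     0.3178     0.2317]
  [   0.2355     1.4280     0.5659     0.2798]
  [   0.5975     1.0432     1.9737     0.9609]
  [   0.7393     0.6127     0.9166     1.8104]
Δx = (I − A)⁻¹ Δd with Δd having +15 in the Sector 2 component and 0 elsewhere.
So Δx_2 = L_22 · (+15), where L_22 = adj(I−A)_22 / det(I−A) = 0.423000 / 0.2962125.
Δx_2 = 0.423000 × (+15) / 0.2962125 = 6.345 / 0.2962125 ≈ 21.42.

Δx_2 = 21.42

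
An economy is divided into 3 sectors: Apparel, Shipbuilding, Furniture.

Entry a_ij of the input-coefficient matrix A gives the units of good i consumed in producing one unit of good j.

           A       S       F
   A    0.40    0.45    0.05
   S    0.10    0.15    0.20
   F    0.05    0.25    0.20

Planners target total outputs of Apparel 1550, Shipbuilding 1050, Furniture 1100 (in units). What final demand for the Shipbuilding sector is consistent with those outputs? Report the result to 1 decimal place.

I − A =
  [   0.60    -0.45    -0.05]
  [  -0.10     0.85    -0.20]
  [  -0.05    -0.25     0.80]
d = (I − A) x:
  d_A = (+0.60)·1550 + (-0.45)·1050 + (-0.05)·1100 = 402.5
  d_S = (-0.10)·1550 + (+0.85)·1050 + (-0.20)·1100 = 517.5
  d_F = (-0.05)·1550 + (-0.25)·1050 + (+0.80)·1100 = 540.0

d_S = 517.5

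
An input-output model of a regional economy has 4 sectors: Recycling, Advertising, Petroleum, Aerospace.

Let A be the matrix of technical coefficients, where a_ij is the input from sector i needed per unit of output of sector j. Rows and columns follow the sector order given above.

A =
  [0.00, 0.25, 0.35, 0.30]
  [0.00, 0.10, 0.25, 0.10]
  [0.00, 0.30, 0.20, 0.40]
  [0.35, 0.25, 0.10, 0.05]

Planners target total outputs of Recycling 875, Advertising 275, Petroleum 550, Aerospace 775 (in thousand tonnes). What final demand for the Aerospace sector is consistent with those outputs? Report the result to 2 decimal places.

I − A =
  [   1.00    -0.25    -0.35    -0.30]
  [   0.00     0.90    -0.25    -0.10]
  [   0.00    -0.30     0.80    -0.40]
  [  -0.35    -0.25    -0.10     0.95]
d = (I − A) x:
  d_1 = (+1.00)·875 + (-0.25)·275 + (-0.35)·550 + (-0.30)·775 = 381.25
  d_2 = (+0.00)·875 + (+0.90)·275 + (-0.25)·550 + (-0.10)·775 = 32.50
  d_3 = (+0.00)·875 + (-0.30)·275 + (+0.80)·550 + (-0.40)·775 = 47.50
  d_4 = (-0.35)·875 + (-0.25)·275 + (-0.10)·550 + (+0.95)·775 = 306.25

d_4 = 306.25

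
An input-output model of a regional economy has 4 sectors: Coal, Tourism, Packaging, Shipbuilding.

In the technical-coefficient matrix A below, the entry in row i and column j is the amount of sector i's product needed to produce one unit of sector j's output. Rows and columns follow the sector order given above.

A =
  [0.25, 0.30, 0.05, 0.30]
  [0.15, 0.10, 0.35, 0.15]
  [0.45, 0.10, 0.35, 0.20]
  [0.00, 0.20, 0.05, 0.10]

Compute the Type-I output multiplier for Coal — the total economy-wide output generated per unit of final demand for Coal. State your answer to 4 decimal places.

m_C = 4.9095

I − A =
  [   0.75    -0.30    -0.05    -0.30]
  [  -0.15     0.90    -0.35    -0.15]
  [  -0.45    -0.10     0.65    -0.20]
  [   0.00    -0.20    -0.05     0.90]
Compute the cofactors C_ij = (−1)^(i+j)·(3×3 minor ij) of I−A; the adjugate is their transpose:
adj(I−A) = Cᵀ =
  [ 0.451750   0.219500   0.170250   0.225000]
  [ 0.231375   0.404250   0.250875   0.200250]
  [ 0.370500   0.246000   0.535500   0.283500]
  [ 0.072000   0.103500   0.085500   0.315000]
det(I−A) = Σ_j (I−A)_1j·C_1j = (0.75)(0.451750) + (-0.30)(0.231375) + (-0.05)(0.370500) + (-0.30)(0.072000) = 0.229275
(I − A)⁻¹ = adj(I−A) / det(I−A) ≈
  [   1.97034     0.95737     0.74256     0.98135]
  [   1.00916     1.76317     1.09421     0.87341]
  [   1.61596     1.07295     2.33562     1.23651]
  [   0.31403     0.45142     0.37291     1.37390]
The output multiplier for sector j is the column-j sum of the Leontief inverse (I − A)⁻¹ = adj(I−A) / det(I−A).
Column C of adj(I−A): (0.451750, 0.231375, 0.370500, 0.072000); det(I−A) = 0.229275.
m_C = (0.451750 + 0.231375 + 0.370500 + 0.072000) / 0.229275 = 1.125625 / 0.229275 ≈ 4.9095.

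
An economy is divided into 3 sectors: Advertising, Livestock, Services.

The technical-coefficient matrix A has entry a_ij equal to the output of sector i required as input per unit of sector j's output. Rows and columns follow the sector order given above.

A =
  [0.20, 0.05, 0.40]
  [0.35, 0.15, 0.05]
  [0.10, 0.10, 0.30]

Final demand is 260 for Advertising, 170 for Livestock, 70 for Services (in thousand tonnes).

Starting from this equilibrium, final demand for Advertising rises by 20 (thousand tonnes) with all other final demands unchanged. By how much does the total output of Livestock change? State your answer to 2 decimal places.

Δx_L = 12.15

I − A =
  [   0.80    -0.05    -0.40]
  [  -0.35     0.85    -0.05]
  [  -0.10    -0.10     0.70]
Cofactors of I−A, C_ij = (−1)^(i+j)·(minor ij) (rows/columns in the sector order above):
  C_11 = (0.85)(0.70) − (-0.05)(-0.10) = 0.5900
  C_12 = −[(-0.35)(0.70) − (-0.05)(-0.10)] = 0.2500
  C_13 = (-0.35)(-0.10) − (0.85)(-0.10) = 0.1200
  C_21 = −[(-0.05)(0.70) − (-0.40)(-0.10)] = 0.0750
  C_22 = (0.80)(0.70) − (-0.40)(-0.10) = 0.5200
  C_23 = −[(0.80)(-0.10) − (-0.05)(-0.10)] = 0.0850
  C_31 = (-0.05)(-0.05) − (-0.40)(0.85) = 0.3425
  C_32 = −[(0.80)(-0.05) − (-0.40)(-0.35)] = 0.1800
  C_33 = (0.80)(0.85) − (-0.05)(-0.35) = 0.6625
det(I−A) = Σ_j (I−A)_1j·C_1j = (0.80)(0.5900) + (-0.05)(0.2500) + (-0.40)(0.1200) = 0.4115
adj(I−A) = Cᵀ =
  [ 0.5900   0.0750   0.3425]
  [ 0.2500   0.5200   0.1800]
  [ 0.1200   0.0850   0.6625]
(I − A)⁻¹ = adj(I−A) / det(I−A) ≈
  [   1.4338     0.1823     0.8323]
  [   0.6075     1.2637     0.4374]
  [   0.2916     0.2066     1.6100]
Δx = (I − A)⁻¹ Δd with Δd having +20 in the Advertising component and 0 elsewhere.
So Δx_L = L_LA · (+20), where L_LA = adj(I−A)_LA / det(I−A) = 0.2500 / 0.4115.
Δx_L = 0.2500 × (+20) / 0.4115 = 5.00 / 0.4115 ≈ 12.15.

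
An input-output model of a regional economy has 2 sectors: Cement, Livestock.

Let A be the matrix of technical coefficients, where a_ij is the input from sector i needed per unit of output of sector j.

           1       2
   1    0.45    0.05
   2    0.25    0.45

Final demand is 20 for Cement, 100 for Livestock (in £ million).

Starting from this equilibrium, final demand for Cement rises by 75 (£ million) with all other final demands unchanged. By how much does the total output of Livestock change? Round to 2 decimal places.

Δx_2 = 64.66

I − A =
  [   0.55    -0.05]
  [  -0.25     0.55]
det(I−A) = (0.55)(0.55) − (-0.05)(-0.25) = 0.2900
adj(I−A) = [[0.55, 0.05], [0.25, 0.55]]
(I − A)⁻¹ = adj(I−A) / det(I−A) ≈
  [   1.8966     0.1724]
  [   0.8621     1.8966]
Δx = (I − A)⁻¹ Δd with Δd having +75 in the Cement component and 0 elsewhere.
So Δx_2 = L_21 · (+75), where L_21 = adj(I−A)_21 / det(I−A) = 0.25 / 0.2900.
Δx_2 = 0.25 × (+75) / 0.2900 = 18.75 / 0.2900 ≈ 64.66.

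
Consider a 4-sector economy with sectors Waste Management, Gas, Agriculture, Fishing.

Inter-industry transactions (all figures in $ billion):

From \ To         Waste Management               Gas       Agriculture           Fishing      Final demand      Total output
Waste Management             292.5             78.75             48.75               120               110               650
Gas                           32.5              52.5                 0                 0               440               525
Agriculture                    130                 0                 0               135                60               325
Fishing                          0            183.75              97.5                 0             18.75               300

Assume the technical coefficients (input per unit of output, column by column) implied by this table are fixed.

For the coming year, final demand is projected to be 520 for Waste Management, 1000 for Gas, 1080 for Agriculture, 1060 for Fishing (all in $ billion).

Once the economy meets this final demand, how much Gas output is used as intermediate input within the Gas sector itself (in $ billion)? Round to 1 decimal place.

z_22 = 132.5

Technical coefficients a_ij = z_ij / X_j:
  a_11 = 292.5/650 = 0.45, a_21 = 32.5/650 = 0.05, a_31 = 130/650 = 0.20, a_41 = 0/650 = 0.00
  a_12 = 78.75/525 = 0.15, a_22 = 52.5/525 = 0.10, a_32 = 0/525 = 0.00, a_42 = 183.75/525 = 0.35
  a_13 = 48.75/325 = 0.15, a_23 = 0/325 = 0.00, a_33 = 0/325 = 0.00, a_43 = 97.5/325 = 0.30
  a_14 = 120/300 = 0.40, a_24 = 0/300 = 0.00, a_34 = 135/300 = 0.45, a_44 = 0/300 = 0.00
I − A =
  [   0.55    -0.15    -0.15    -0.40]
  [  -0.05     0.90     0.00     0.00]
  [  -0.20     0.00     1.00    -0.45]
  [   0.00    -0.35    -0.30     1.00]
Compute the cofactors C_ij = (−1)^(i+j)·(3×3 minor ij) of I−A; the adjugate is their transpose:
adj(I−A) = Cᵀ =
  [ 0.778500   0.293375   0.243000   0.420750]
  [ 0.043250   0.421750   0.013500   0.023375]
  [ 0.187875   0.144625   0.480500   0.291375]
  [ 0.071500   0.191000   0.148875   0.460500]
det(I−A) = Σ_j (I−A)_1j·C_1j = (0.55)(0.778500) + (-0.15)(0.043250) + (-0.15)(0.187875) + (-0.40)(0.071500) = 0.36490625
(I − A)⁻¹ = adj(I−A) / det(I−A) ≈
  [   2.1334     0.8040     0.6659     1.1530]
  [   0.1185     1.1558     0.0370     0.0641]
  [   0.5149     0.3963     1.3168     0.7985]
  [   0.1959     0.5234     0.4080     1.2620]
First solve x = (I − A)⁻¹ d = adj(I−A)·d / det(I−A); in particular x_2 = (0.043250·520 + 0.421750·1000 + 0.013500·1080 + 0.023375·1060) / 0.36490625 = 483.5975 / 0.36490625 ≈ 1325.265.
Intermediate flow from 2 to 2: z_22 = a_22 · x_2 = 0.10 × 483.5975 / 0.36490625 = 48.35975 / 0.36490625 ≈ 132.5.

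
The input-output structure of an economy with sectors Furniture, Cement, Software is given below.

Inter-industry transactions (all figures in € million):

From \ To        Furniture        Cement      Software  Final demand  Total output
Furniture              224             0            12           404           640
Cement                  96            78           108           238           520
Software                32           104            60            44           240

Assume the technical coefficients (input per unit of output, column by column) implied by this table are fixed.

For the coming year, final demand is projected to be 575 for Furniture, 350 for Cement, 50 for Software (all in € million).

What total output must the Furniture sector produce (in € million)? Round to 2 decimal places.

Technical coefficients a_ij = z_ij / X_j:
  a_11 = 224/640 = 0.35, a_21 = 96/640 = 0.15, a_31 = 32/640 = 0.05
  a_12 = 0/520 = 0.00, a_22 = 78/520 = 0.15, a_32 = 104/520 = 0.20
  a_13 = 12/240 = 0.05, a_23 = 108/240 = 0.45, a_33 = 60/240 = 0.25
I − A =
  [   0.65     0.00    -0.05]
  [  -0.15     0.85    -0.45]
  [  -0.05    -0.20     0.75]
Cofactors of I−A, C_ij = (−1)^(i+j)·(minor ij) (rows/columns in the sector order above):
  C_11 = (0.85)(0.75) − (-0.45)(-0.20) = 0.5475
  C_12 = −[(-0.15)(0.75) − (-0.45)(-0.05)] = 0.1350
  C_13 = (-0.15)(-0.20) − (0.85)(-0.05) = 0.0725
  C_21 = −[(0.00)(0.75) − (-0.05)(-0.20)] = 0.0100
  C_22 = (0.65)(0.75) − (-0.05)(-0.05) = 0.4850
  C_23 = −[(0.65)(-0.20) − (0.00)(-0.05)] = 0.1300
  C_31 = (0.00)(-0.45) − (-0.05)(0.85) = 0.0425
  C_32 = −[(0.65)(-0.45) − (-0.05)(-0.15)] = 0.3000
  C_33 = (0.65)(0.85) − (0.00)(-0.15) = 0.5525
det(I−A) = Σ_j (I−A)_1j·C_1j = (0.65)(0.5475) + (0.00)(0.1350) + (-0.05)(0.0725) = 0.35225
adj(I−A) = Cᵀ =
  [ 0.5475   0.0100   0.0425]
  [ 0.1350   0.4850   0.3000]
  [ 0.0725   0.1300   0.5525]
(I − A)⁻¹ = adj(I−A) / det(I−A) ≈
  [   1.5543     0.0284     0.1207]
  [   0.3833     1.3769     0.8517]
  [   0.2058     0.3691     1.5685]
x = (I − A)⁻¹ d = adj(I−A)·d / det(I−A), with det(I−A) = 0.35225:
  x_1 = (0.5475·575 + 0.0100·350 + 0.0425·50) / 0.35225 = 320.4375 / 0.35225 ≈ 909.69
  x_2 = (0.1350·575 + 0.4850·350 + 0.3000·50) / 0.35225 = 262.375 / 0.35225 ≈ 744.85
  x_3 = (0.0725·575 + 0.1300·350 + 0.5525·50) / 0.35225 = 114.8125 / 0.35225 ≈ 325.94

x_1 = 909.69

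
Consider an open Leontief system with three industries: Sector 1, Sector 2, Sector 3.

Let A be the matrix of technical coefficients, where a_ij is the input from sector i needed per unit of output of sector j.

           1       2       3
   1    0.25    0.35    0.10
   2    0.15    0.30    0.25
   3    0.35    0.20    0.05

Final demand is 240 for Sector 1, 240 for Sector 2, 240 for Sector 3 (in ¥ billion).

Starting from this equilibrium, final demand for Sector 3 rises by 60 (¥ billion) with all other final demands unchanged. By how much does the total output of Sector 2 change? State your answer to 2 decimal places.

I − A =
  [   0.75    -0.35    -0.10]
  [  -0.15     0.70    -0.25]
  [  -0.35    -0.20     0.95]
Cofactors of I−A, C_ij = (−1)^(i+j)·(minor ij) (rows/columns in the sector order above):
  C_11 = (0.70)(0.95) − (-0.25)(-0.20) = 0.6150
  C_12 = −[(-0.15)(0.95) − (-0.25)(-0.35)] = 0.2300
  C_13 = (-0.15)(-0.20) − (0.70)(-0.35) = 0.2750
  C_21 = −[(-0.35)(0.95) − (-0.10)(-0.20)] = 0.3525
  C_22 = (0.75)(0.95) − (-0.10)(-0.35) = 0.6775
  C_23 = −[(0.75)(-0.20) − (-0.35)(-0.35)] = 0.2725
  C_31 = (-0.35)(-0.25) − (-0.10)(0.70) = 0.1575
  C_32 = −[(0.75)(-0.25) − (-0.10)(-0.15)] = 0.2025
  C_33 = (0.75)(0.70) − (-0.35)(-0.15) = 0.4725
det(I−A) = Σ_j (I−A)_1j·C_1j = (0.75)(0.6150) + (-0.35)(0.2300) + (-0.10)(0.2750) = 0.35325
adj(I−A) = Cᵀ =
  [ 0.6150   0.3525   0.1575]
  [ 0.2300   0.6775   0.2025]
  [ 0.2750   0.2725   0.4725]
(I − A)⁻¹ = adj(I−A) / det(I−A) ≈
  [   1.7410     0.9979     0.4459]
  [   0.6511     1.9179     0.5732]
  [   0.7785     0.7714     1.3376]
Δx = (I − A)⁻¹ Δd with Δd having +60 in the Sector 3 component and 0 elsewhere.
So Δx_2 = L_23 · (+60), where L_23 = adj(I−A)_23 / det(I−A) = 0.2025 / 0.35325.
Δx_2 = 0.2025 × (+60) / 0.35325 = 12.15 / 0.35325 ≈ 34.39.

Δx_2 = 34.39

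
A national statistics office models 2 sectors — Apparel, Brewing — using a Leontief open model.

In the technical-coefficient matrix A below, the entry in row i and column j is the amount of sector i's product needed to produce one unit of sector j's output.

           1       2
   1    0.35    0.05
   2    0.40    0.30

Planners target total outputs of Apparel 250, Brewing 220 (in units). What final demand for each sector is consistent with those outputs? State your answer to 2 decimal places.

d_1 = 151.50, d_2 = 54.00

I − A =
  [   0.65    -0.05]
  [  -0.40     0.70]
d = (I − A) x:
  d_1 = (+0.65)·250 + (-0.05)·220 = 151.50
  d_2 = (-0.40)·250 + (+0.70)·220 = 54.00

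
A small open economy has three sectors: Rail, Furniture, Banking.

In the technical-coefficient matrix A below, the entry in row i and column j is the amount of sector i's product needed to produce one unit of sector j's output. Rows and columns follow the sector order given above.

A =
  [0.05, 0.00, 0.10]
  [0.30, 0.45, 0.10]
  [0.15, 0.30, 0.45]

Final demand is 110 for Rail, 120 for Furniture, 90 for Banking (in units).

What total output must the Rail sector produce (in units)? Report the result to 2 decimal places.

I − A =
  [   0.95     0.00    -0.10]
  [  -0.30     0.55    -0.10]
  [  -0.15    -0.30     0.55]
Cofactors of I−A, C_ij = (−1)^(i+j)·(minor ij) (rows/columns in the sector order above):
  C_11 = (0.55)(0.55) − (-0.10)(-0.30) = 0.2725
  C_12 = −[(-0.30)(0.55) − (-0.10)(-0.15)] = 0.1800
  C_13 = (-0.30)(-0.30) − (0.55)(-0.15) = 0.1725
  C_21 = −[(0.00)(0.55) − (-0.10)(-0.30)] = 0.0300
  C_22 = (0.95)(0.55) − (-0.10)(-0.15) = 0.5075
  C_23 = −[(0.95)(-0.30) − (0.00)(-0.15)] = 0.2850
  C_31 = (0.00)(-0.10) − (-0.10)(0.55) = 0.0550
  C_32 = −[(0.95)(-0.10) − (-0.10)(-0.30)] = 0.1250
  C_33 = (0.95)(0.55) − (0.00)(-0.30) = 0.5225
det(I−A) = Σ_j (I−A)_1j·C_1j = (0.95)(0.2725) + (0.00)(0.1800) + (-0.10)(0.1725) = 0.241625
adj(I−A) = Cᵀ =
  [ 0.2725   0.0300   0.0550]
  [ 0.1800   0.5075   0.1250]
  [ 0.1725   0.2850   0.5225]
(I − A)⁻¹ = adj(I−A) / det(I−A) ≈
  [   1.1278     0.1242     0.2276]
  [   0.7450     2.1004     0.5173]
  [   0.7139     1.1795     2.1624]
x = (I − A)⁻¹ d = adj(I−A)·d / det(I−A), with det(I−A) = 0.241625:
  x_R = (0.2725·110 + 0.0300·120 + 0.0550·90) / 0.241625 = 38.525 / 0.241625 ≈ 159.44
  x_F = (0.1800·110 + 0.5075·120 + 0.1250·90) / 0.241625 = 91.95 / 0.241625 ≈ 380.55
  x_B = (0.1725·110 + 0.2850·120 + 0.5225·90) / 0.241625 = 100.20 / 0.241625 ≈ 414.69

x_R = 159.44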